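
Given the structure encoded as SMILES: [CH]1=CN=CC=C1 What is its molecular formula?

Walk through each heavy atom and fill implicit hydrogens from standard valence (C 4, N 3, O 2, S 2, halogen 1):
  atom 1: C with explicit H count 1
  atom 2: C, bond orders sum to 3 (valence 4) → 1 H
  atom 3: N, bond orders sum to 3 (valence 3) → 0 H
  atom 4: C, bond orders sum to 3 (valence 4) → 1 H
  atom 5: C, bond orders sum to 3 (valence 4) → 1 H
  atom 6: C, bond orders sum to 3 (valence 4) → 1 H
Totals → C:5, H:5, N:1.

C5H5N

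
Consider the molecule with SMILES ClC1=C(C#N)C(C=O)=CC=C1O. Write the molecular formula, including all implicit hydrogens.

Walk through each heavy atom and fill implicit hydrogens from standard valence (C 4, N 3, O 2, S 2, halogen 1):
  atom 1: Cl (halogen, monovalent) → 0 H
  atom 2: C, bond orders sum to 4 (valence 4) → 0 H
  atom 3: C, bond orders sum to 4 (valence 4) → 0 H
  atom 4: C, bond orders sum to 4 (valence 4) → 0 H
  atom 5: N, bond orders sum to 3 (valence 3) → 0 H
  atom 6: C, bond orders sum to 4 (valence 4) → 0 H
  atom 7: C, bond orders sum to 3 (valence 4) → 1 H
  atom 8: O, bond orders sum to 2 (valence 2) → 0 H
  atom 9: C, bond orders sum to 3 (valence 4) → 1 H
  atom 10: C, bond orders sum to 3 (valence 4) → 1 H
  atom 11: C, bond orders sum to 4 (valence 4) → 0 H
  atom 12: O, bond orders sum to 1 (valence 2) → 1 H
Totals → C:8, H:4, Cl:1, N:1, O:2.

C8H4ClNO2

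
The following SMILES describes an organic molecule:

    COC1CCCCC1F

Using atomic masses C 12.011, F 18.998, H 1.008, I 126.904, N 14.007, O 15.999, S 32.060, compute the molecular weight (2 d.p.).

132.18 g/mol

First, the molecular formula is C7H13FO (counting implicit H from valence).
  C: 7 × 12.011 = 84.077
  F: 1 × 18.998 = 18.998
  H: 13 × 1.008 = 13.104
  O: 1 × 15.999 = 15.999
Sum: 7×12.011 + 1×18.998 + 13×1.008 + 1×15.999 = 132.178 → 132.18 g/mol.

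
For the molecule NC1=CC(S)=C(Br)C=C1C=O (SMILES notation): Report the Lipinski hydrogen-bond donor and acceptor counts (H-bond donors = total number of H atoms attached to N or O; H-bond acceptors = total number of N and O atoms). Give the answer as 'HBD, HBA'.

Donors: find every N or O and count the H atoms it carries.
  atom 1 (N): bond orders sum to 1 → 2 H
  atom 11 (O): bond orders sum to 2 → 0 H
Lipinski HBD = 2.
Acceptors: N atoms = 1, O atoms = 1 → HBA = 2.

2, 2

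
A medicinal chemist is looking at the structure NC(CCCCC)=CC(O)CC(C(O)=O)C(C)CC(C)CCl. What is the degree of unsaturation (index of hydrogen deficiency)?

2

Degree of unsaturation = (number of rings) + (number of π bonds).
Ring closures in the SMILES: 0.
π bonds: 2 double bonds (each 1 DoU) → 2 DoU from unsaturation.
Total DoU = 0 + 2 = 2.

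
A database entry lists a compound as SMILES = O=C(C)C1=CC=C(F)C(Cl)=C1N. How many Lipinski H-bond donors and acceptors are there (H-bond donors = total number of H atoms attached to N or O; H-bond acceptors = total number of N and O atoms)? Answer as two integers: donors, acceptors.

2, 2

Donors: find every N or O and count the H atoms it carries.
  atom 1 (O): bond orders sum to 2 → 0 H
  atom 12 (N): bond orders sum to 1 → 2 H
Lipinski HBD = 2.
Acceptors: N atoms = 1, O atoms = 1 → HBA = 2.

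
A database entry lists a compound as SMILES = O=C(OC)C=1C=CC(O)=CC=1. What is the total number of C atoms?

8

Count every carbon token in the SMILES (each C, including those in ring-closure positions and inside branches).
Carbon count: 8.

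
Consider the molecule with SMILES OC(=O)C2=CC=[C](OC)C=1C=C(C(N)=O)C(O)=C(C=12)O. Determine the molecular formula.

Walk through each heavy atom and fill implicit hydrogens from standard valence (C 4, N 3, O 2, S 2, halogen 1):
  atom 1: O, bond orders sum to 1 (valence 2) → 1 H
  atom 2: C, bond orders sum to 4 (valence 4) → 0 H
  atom 3: O, bond orders sum to 2 (valence 2) → 0 H
  atom 4: C, bond orders sum to 4 (valence 4) → 0 H
  atom 5: C, bond orders sum to 3 (valence 4) → 1 H
  atom 6: C, bond orders sum to 3 (valence 4) → 1 H
  atom 7: C with explicit H count 0
  atom 8: O, bond orders sum to 2 (valence 2) → 0 H
  atom 9: C, bond orders sum to 1 (valence 4) → 3 H
  atom 10: C, bond orders sum to 4 (valence 4) → 0 H
  atom 11: C, bond orders sum to 3 (valence 4) → 1 H
  atom 12: C, bond orders sum to 4 (valence 4) → 0 H
  atom 13: C, bond orders sum to 4 (valence 4) → 0 H
  atom 14: N, bond orders sum to 1 (valence 3) → 2 H
  atom 15: O, bond orders sum to 2 (valence 2) → 0 H
  atom 16: C, bond orders sum to 4 (valence 4) → 0 H
  atom 17: O, bond orders sum to 1 (valence 2) → 1 H
  atom 18: C, bond orders sum to 4 (valence 4) → 0 H
  atom 19: C, bond orders sum to 4 (valence 4) → 0 H
  atom 20: O, bond orders sum to 1 (valence 2) → 1 H
Totals → C:13, H:11, N:1, O:6.

C13H11NO6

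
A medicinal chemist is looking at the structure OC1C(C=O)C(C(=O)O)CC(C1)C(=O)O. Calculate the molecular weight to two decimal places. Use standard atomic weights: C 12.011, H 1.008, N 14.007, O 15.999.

First, the molecular formula is C9H12O6 (counting implicit H from valence).
  C: 9 × 12.011 = 108.099
  H: 12 × 1.008 = 12.096
  O: 6 × 15.999 = 95.994
Sum: 9×12.011 + 12×1.008 + 6×15.999 = 216.189 → 216.19 g/mol.

216.19 g/mol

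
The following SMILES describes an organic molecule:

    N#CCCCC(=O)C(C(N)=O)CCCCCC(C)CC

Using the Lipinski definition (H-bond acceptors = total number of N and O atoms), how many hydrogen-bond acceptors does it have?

N atoms: 2; O atoms: 2.
Lipinski HBA = 2 + 2 = 4.

4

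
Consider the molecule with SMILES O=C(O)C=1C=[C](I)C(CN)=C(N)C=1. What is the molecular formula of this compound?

Walk through each heavy atom and fill implicit hydrogens from standard valence (C 4, N 3, O 2, S 2, halogen 1):
  atom 1: O, bond orders sum to 2 (valence 2) → 0 H
  atom 2: C, bond orders sum to 4 (valence 4) → 0 H
  atom 3: O, bond orders sum to 1 (valence 2) → 1 H
  atom 4: C, bond orders sum to 4 (valence 4) → 0 H
  atom 5: C, bond orders sum to 3 (valence 4) → 1 H
  atom 6: C with explicit H count 0
  atom 7: I (halogen, monovalent) → 0 H
  atom 8: C, bond orders sum to 4 (valence 4) → 0 H
  atom 9: C, bond orders sum to 2 (valence 4) → 2 H
  atom 10: N, bond orders sum to 1 (valence 3) → 2 H
  atom 11: C, bond orders sum to 4 (valence 4) → 0 H
  atom 12: N, bond orders sum to 1 (valence 3) → 2 H
  atom 13: C, bond orders sum to 3 (valence 4) → 1 H
Totals → C:8, H:9, I:1, N:2, O:2.
In Hill order: C8H9IN2O2.

C8H9IN2O2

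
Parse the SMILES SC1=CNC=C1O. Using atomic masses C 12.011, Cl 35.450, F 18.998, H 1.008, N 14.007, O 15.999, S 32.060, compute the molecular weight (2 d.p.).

115.15 g/mol

First, the molecular formula is C4H5NOS (counting implicit H from valence).
  C: 4 × 12.011 = 48.044
  H: 5 × 1.008 = 5.040
  N: 1 × 14.007 = 14.007
  O: 1 × 15.999 = 15.999
  S: 1 × 32.060 = 32.060
Sum: 4×12.011 + 5×1.008 + 1×14.007 + 1×15.999 + 1×32.060 = 115.150 → 115.15 g/mol.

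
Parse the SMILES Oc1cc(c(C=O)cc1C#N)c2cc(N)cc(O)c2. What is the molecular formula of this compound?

C14H10N2O3

Walk through each heavy atom and fill implicit hydrogens from standard valence (C 4, N 3, O 2, S 2, halogen 1); for lowercase aromatic atoms, an aromatic c carries 1 H when it has two neighbours and 0 H with three, and aromatic n carries 0 H:
  atom 1: O, bond orders sum to 1 (valence 2) → 1 H
  atom 2: aromatic c, 3 neighbours → 0 H
  atom 3: aromatic c, 2 neighbours → 1 H
  atom 4: aromatic c, 3 neighbours → 0 H
  atom 5: aromatic c, 3 neighbours → 0 H
  atom 6: C, bond orders sum to 3 (valence 4) → 1 H
  atom 7: O, bond orders sum to 2 (valence 2) → 0 H
  atom 8: aromatic c, 2 neighbours → 1 H
  atom 9: aromatic c, 3 neighbours → 0 H
  atom 10: C, bond orders sum to 4 (valence 4) → 0 H
  atom 11: N, bond orders sum to 3 (valence 3) → 0 H
  atom 12: aromatic c, 3 neighbours → 0 H
  atom 13: aromatic c, 2 neighbours → 1 H
  atom 14: aromatic c, 3 neighbours → 0 H
  atom 15: N, bond orders sum to 1 (valence 3) → 2 H
  atom 16: aromatic c, 2 neighbours → 1 H
  atom 17: aromatic c, 3 neighbours → 0 H
  atom 18: O, bond orders sum to 1 (valence 2) → 1 H
  atom 19: aromatic c, 2 neighbours → 1 H
Totals → C:14, H:10, N:2, O:3.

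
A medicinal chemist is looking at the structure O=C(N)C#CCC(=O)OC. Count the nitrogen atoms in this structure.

1

Scan the SMILES for N atoms (remember two-letter symbols like Cl and Br are single atoms).
Nitrogen count: 1.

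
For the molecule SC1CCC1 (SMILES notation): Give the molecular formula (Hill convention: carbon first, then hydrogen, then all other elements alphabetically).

Walk through each heavy atom and fill implicit hydrogens from standard valence (C 4, N 3, O 2, S 2, halogen 1):
  atom 1: S, bond orders sum to 1 (valence 2) → 1 H
  atom 2: C, bond orders sum to 3 (valence 4) → 1 H
  atom 3: C, bond orders sum to 2 (valence 4) → 2 H
  atom 4: C, bond orders sum to 2 (valence 4) → 2 H
  atom 5: C, bond orders sum to 2 (valence 4) → 2 H
Totals → C:4, H:8, S:1.

C4H8S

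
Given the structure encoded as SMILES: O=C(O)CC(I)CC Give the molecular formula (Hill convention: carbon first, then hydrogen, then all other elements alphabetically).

C5H9IO2

Walk through each heavy atom and fill implicit hydrogens from standard valence (C 4, N 3, O 2, S 2, halogen 1):
  atom 1: O, bond orders sum to 2 (valence 2) → 0 H
  atom 2: C, bond orders sum to 4 (valence 4) → 0 H
  atom 3: O, bond orders sum to 1 (valence 2) → 1 H
  atom 4: C, bond orders sum to 2 (valence 4) → 2 H
  atom 5: C, bond orders sum to 3 (valence 4) → 1 H
  atom 6: I (halogen, monovalent) → 0 H
  atom 7: C, bond orders sum to 2 (valence 4) → 2 H
  atom 8: C, bond orders sum to 1 (valence 4) → 3 H
Totals → C:5, H:9, I:1, O:2.
In Hill order: C5H9IO2.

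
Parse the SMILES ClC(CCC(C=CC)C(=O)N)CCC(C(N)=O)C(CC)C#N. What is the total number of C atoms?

Count every carbon token in the SMILES (each C, including those in ring-closure positions and inside branches).
Carbon count: 16.

16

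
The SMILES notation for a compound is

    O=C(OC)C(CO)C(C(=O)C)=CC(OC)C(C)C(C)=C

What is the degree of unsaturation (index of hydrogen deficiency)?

4

Degree of unsaturation = (number of rings) + (number of π bonds).
Ring closures in the SMILES: 0.
π bonds: 4 double bonds (each 1 DoU) → 4 DoU from unsaturation.
Total DoU = 0 + 4 = 4.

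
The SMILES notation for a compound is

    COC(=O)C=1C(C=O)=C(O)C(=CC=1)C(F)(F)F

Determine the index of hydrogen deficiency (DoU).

Degree of unsaturation = (number of rings) + (number of π bonds).
Ring closures in the SMILES: 1.
π bonds: 5 double bonds (each 1 DoU) → 5 DoU from unsaturation.
Total DoU = 1 + 5 = 6.

6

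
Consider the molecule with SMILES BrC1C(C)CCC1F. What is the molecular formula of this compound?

Walk through each heavy atom and fill implicit hydrogens from standard valence (C 4, N 3, O 2, S 2, halogen 1):
  atom 1: Br (halogen, monovalent) → 0 H
  atom 2: C, bond orders sum to 3 (valence 4) → 1 H
  atom 3: C, bond orders sum to 3 (valence 4) → 1 H
  atom 4: C, bond orders sum to 1 (valence 4) → 3 H
  atom 5: C, bond orders sum to 2 (valence 4) → 2 H
  atom 6: C, bond orders sum to 2 (valence 4) → 2 H
  atom 7: C, bond orders sum to 3 (valence 4) → 1 H
  atom 8: F (halogen, monovalent) → 0 H
Totals → C:6, H:10, Br:1, F:1.

C6H10BrF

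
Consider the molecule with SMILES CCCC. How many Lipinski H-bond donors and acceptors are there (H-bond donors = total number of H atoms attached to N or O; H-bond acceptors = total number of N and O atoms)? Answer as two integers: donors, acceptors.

0, 0

Donors: find every N or O and count the H atoms it carries.
  (no N or O atoms present)
Lipinski HBD = 0.
Acceptors: N atoms = 0, O atoms = 0 → HBA = 0.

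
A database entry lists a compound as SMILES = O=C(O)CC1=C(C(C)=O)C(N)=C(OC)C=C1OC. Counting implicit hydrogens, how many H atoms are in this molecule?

Walk through each heavy atom and fill implicit hydrogens from standard valence (C 4, N 3, O 2, S 2, halogen 1):
  atom 1: O, bond orders sum to 2 (valence 2) → 0 H
  atom 2: C, bond orders sum to 4 (valence 4) → 0 H
  atom 3: O, bond orders sum to 1 (valence 2) → 1 H
  atom 4: C, bond orders sum to 2 (valence 4) → 2 H
  atom 5: C, bond orders sum to 4 (valence 4) → 0 H
  atom 6: C, bond orders sum to 4 (valence 4) → 0 H
  atom 7: C, bond orders sum to 4 (valence 4) → 0 H
  atom 8: C, bond orders sum to 1 (valence 4) → 3 H
  atom 9: O, bond orders sum to 2 (valence 2) → 0 H
  atom 10: C, bond orders sum to 4 (valence 4) → 0 H
  atom 11: N, bond orders sum to 1 (valence 3) → 2 H
  atom 12: C, bond orders sum to 4 (valence 4) → 0 H
  atom 13: O, bond orders sum to 2 (valence 2) → 0 H
  atom 14: C, bond orders sum to 1 (valence 4) → 3 H
  atom 15: C, bond orders sum to 3 (valence 4) → 1 H
  atom 16: C, bond orders sum to 4 (valence 4) → 0 H
  atom 17: O, bond orders sum to 2 (valence 2) → 0 H
  atom 18: C, bond orders sum to 1 (valence 4) → 3 H
Total hydrogens: 15.

15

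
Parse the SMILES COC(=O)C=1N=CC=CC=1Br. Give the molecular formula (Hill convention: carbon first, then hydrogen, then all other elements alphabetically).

Walk through each heavy atom and fill implicit hydrogens from standard valence (C 4, N 3, O 2, S 2, halogen 1):
  atom 1: C, bond orders sum to 1 (valence 4) → 3 H
  atom 2: O, bond orders sum to 2 (valence 2) → 0 H
  atom 3: C, bond orders sum to 4 (valence 4) → 0 H
  atom 4: O, bond orders sum to 2 (valence 2) → 0 H
  atom 5: C, bond orders sum to 4 (valence 4) → 0 H
  atom 6: N, bond orders sum to 3 (valence 3) → 0 H
  atom 7: C, bond orders sum to 3 (valence 4) → 1 H
  atom 8: C, bond orders sum to 3 (valence 4) → 1 H
  atom 9: C, bond orders sum to 3 (valence 4) → 1 H
  atom 10: C, bond orders sum to 4 (valence 4) → 0 H
  atom 11: Br (halogen, monovalent) → 0 H
Totals → C:7, H:6, Br:1, N:1, O:2.
In Hill order: C7H6BrNO2.

C7H6BrNO2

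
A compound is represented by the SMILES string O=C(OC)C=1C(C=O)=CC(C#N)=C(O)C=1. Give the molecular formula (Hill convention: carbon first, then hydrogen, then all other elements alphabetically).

Walk through each heavy atom and fill implicit hydrogens from standard valence (C 4, N 3, O 2, S 2, halogen 1):
  atom 1: O, bond orders sum to 2 (valence 2) → 0 H
  atom 2: C, bond orders sum to 4 (valence 4) → 0 H
  atom 3: O, bond orders sum to 2 (valence 2) → 0 H
  atom 4: C, bond orders sum to 1 (valence 4) → 3 H
  atom 5: C, bond orders sum to 4 (valence 4) → 0 H
  atom 6: C, bond orders sum to 4 (valence 4) → 0 H
  atom 7: C, bond orders sum to 3 (valence 4) → 1 H
  atom 8: O, bond orders sum to 2 (valence 2) → 0 H
  atom 9: C, bond orders sum to 3 (valence 4) → 1 H
  atom 10: C, bond orders sum to 4 (valence 4) → 0 H
  atom 11: C, bond orders sum to 4 (valence 4) → 0 H
  atom 12: N, bond orders sum to 3 (valence 3) → 0 H
  atom 13: C, bond orders sum to 4 (valence 4) → 0 H
  atom 14: O, bond orders sum to 1 (valence 2) → 1 H
  atom 15: C, bond orders sum to 3 (valence 4) → 1 H
Totals → C:10, H:7, N:1, O:4.
In Hill order: C10H7NO4.

C10H7NO4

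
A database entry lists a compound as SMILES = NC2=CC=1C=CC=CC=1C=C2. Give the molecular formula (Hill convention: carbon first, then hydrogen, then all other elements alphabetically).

C10H9N

Walk through each heavy atom and fill implicit hydrogens from standard valence (C 4, N 3, O 2, S 2, halogen 1):
  atom 1: N, bond orders sum to 1 (valence 3) → 2 H
  atom 2: C, bond orders sum to 4 (valence 4) → 0 H
  atom 3: C, bond orders sum to 3 (valence 4) → 1 H
  atom 4: C, bond orders sum to 4 (valence 4) → 0 H
  atom 5: C, bond orders sum to 3 (valence 4) → 1 H
  atom 6: C, bond orders sum to 3 (valence 4) → 1 H
  atom 7: C, bond orders sum to 3 (valence 4) → 1 H
  atom 8: C, bond orders sum to 3 (valence 4) → 1 H
  atom 9: C, bond orders sum to 4 (valence 4) → 0 H
  atom 10: C, bond orders sum to 3 (valence 4) → 1 H
  atom 11: C, bond orders sum to 3 (valence 4) → 1 H
Totals → C:10, H:9, N:1.
In Hill order: C10H9N.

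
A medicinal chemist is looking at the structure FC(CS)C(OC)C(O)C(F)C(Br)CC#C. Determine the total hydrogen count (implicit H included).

15

Walk through each heavy atom and fill implicit hydrogens from standard valence (C 4, N 3, O 2, S 2, halogen 1):
  atom 1: F (halogen, monovalent) → 0 H
  atom 2: C, bond orders sum to 3 (valence 4) → 1 H
  atom 3: C, bond orders sum to 2 (valence 4) → 2 H
  atom 4: S, bond orders sum to 1 (valence 2) → 1 H
  atom 5: C, bond orders sum to 3 (valence 4) → 1 H
  atom 6: O, bond orders sum to 2 (valence 2) → 0 H
  atom 7: C, bond orders sum to 1 (valence 4) → 3 H
  atom 8: C, bond orders sum to 3 (valence 4) → 1 H
  atom 9: O, bond orders sum to 1 (valence 2) → 1 H
  atom 10: C, bond orders sum to 3 (valence 4) → 1 H
  atom 11: F (halogen, monovalent) → 0 H
  atom 12: C, bond orders sum to 3 (valence 4) → 1 H
  atom 13: Br (halogen, monovalent) → 0 H
  atom 14: C, bond orders sum to 2 (valence 4) → 2 H
  atom 15: C, bond orders sum to 4 (valence 4) → 0 H
  atom 16: C, bond orders sum to 3 (valence 4) → 1 H
Total hydrogens: 15.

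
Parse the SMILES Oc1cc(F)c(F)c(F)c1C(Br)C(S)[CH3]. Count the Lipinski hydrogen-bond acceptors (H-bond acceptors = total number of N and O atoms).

1

N atoms: 0; O atoms: 1.
Lipinski HBA = 0 + 1 = 1.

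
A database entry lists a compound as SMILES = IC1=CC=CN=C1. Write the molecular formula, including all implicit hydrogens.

Walk through each heavy atom and fill implicit hydrogens from standard valence (C 4, N 3, O 2, S 2, halogen 1):
  atom 1: I (halogen, monovalent) → 0 H
  atom 2: C, bond orders sum to 4 (valence 4) → 0 H
  atom 3: C, bond orders sum to 3 (valence 4) → 1 H
  atom 4: C, bond orders sum to 3 (valence 4) → 1 H
  atom 5: C, bond orders sum to 3 (valence 4) → 1 H
  atom 6: N, bond orders sum to 3 (valence 3) → 0 H
  atom 7: C, bond orders sum to 3 (valence 4) → 1 H
Totals → C:5, H:4, I:1, N:1.

C5H4IN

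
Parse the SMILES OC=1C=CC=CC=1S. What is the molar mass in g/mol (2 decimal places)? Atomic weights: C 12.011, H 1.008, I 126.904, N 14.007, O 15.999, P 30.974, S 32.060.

First, the molecular formula is C6H6OS (counting implicit H from valence).
  C: 6 × 12.011 = 72.066
  H: 6 × 1.008 = 6.048
  O: 1 × 15.999 = 15.999
  S: 1 × 32.060 = 32.060
Sum: 6×12.011 + 6×1.008 + 1×15.999 + 1×32.060 = 126.173 → 126.17 g/mol.

126.17 g/mol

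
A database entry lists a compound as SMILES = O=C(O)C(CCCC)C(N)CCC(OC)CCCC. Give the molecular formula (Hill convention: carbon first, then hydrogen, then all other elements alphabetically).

C15H31NO3

Walk through each heavy atom and fill implicit hydrogens from standard valence (C 4, N 3, O 2, S 2, halogen 1):
  atom 1: O, bond orders sum to 2 (valence 2) → 0 H
  atom 2: C, bond orders sum to 4 (valence 4) → 0 H
  atom 3: O, bond orders sum to 1 (valence 2) → 1 H
  atom 4: C, bond orders sum to 3 (valence 4) → 1 H
  atom 5: C, bond orders sum to 2 (valence 4) → 2 H
  atom 6: C, bond orders sum to 2 (valence 4) → 2 H
  atom 7: C, bond orders sum to 2 (valence 4) → 2 H
  atom 8: C, bond orders sum to 1 (valence 4) → 3 H
  atom 9: C, bond orders sum to 3 (valence 4) → 1 H
  atom 10: N, bond orders sum to 1 (valence 3) → 2 H
  atom 11: C, bond orders sum to 2 (valence 4) → 2 H
  atom 12: C, bond orders sum to 2 (valence 4) → 2 H
  atom 13: C, bond orders sum to 3 (valence 4) → 1 H
  atom 14: O, bond orders sum to 2 (valence 2) → 0 H
  atom 15: C, bond orders sum to 1 (valence 4) → 3 H
  atom 16: C, bond orders sum to 2 (valence 4) → 2 H
  atom 17: C, bond orders sum to 2 (valence 4) → 2 H
  atom 18: C, bond orders sum to 2 (valence 4) → 2 H
  atom 19: C, bond orders sum to 1 (valence 4) → 3 H
Totals → C:15, H:31, N:1, O:3.
In Hill order: C15H31NO3.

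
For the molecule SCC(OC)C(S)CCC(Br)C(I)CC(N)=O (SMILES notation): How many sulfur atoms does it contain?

Scan the SMILES for S atoms (remember two-letter symbols like Cl and Br are single atoms).
Sulfur count: 2.

2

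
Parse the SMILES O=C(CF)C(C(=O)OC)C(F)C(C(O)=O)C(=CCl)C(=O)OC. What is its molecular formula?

C12H13ClF2O7

Walk through each heavy atom and fill implicit hydrogens from standard valence (C 4, N 3, O 2, S 2, halogen 1):
  atom 1: O, bond orders sum to 2 (valence 2) → 0 H
  atom 2: C, bond orders sum to 4 (valence 4) → 0 H
  atom 3: C, bond orders sum to 2 (valence 4) → 2 H
  atom 4: F (halogen, monovalent) → 0 H
  atom 5: C, bond orders sum to 3 (valence 4) → 1 H
  atom 6: C, bond orders sum to 4 (valence 4) → 0 H
  atom 7: O, bond orders sum to 2 (valence 2) → 0 H
  atom 8: O, bond orders sum to 2 (valence 2) → 0 H
  atom 9: C, bond orders sum to 1 (valence 4) → 3 H
  atom 10: C, bond orders sum to 3 (valence 4) → 1 H
  atom 11: F (halogen, monovalent) → 0 H
  atom 12: C, bond orders sum to 3 (valence 4) → 1 H
  atom 13: C, bond orders sum to 4 (valence 4) → 0 H
  atom 14: O, bond orders sum to 1 (valence 2) → 1 H
  atom 15: O, bond orders sum to 2 (valence 2) → 0 H
  atom 16: C, bond orders sum to 4 (valence 4) → 0 H
  atom 17: C, bond orders sum to 3 (valence 4) → 1 H
  atom 18: Cl (halogen, monovalent) → 0 H
  atom 19: C, bond orders sum to 4 (valence 4) → 0 H
  atom 20: O, bond orders sum to 2 (valence 2) → 0 H
  atom 21: O, bond orders sum to 2 (valence 2) → 0 H
  atom 22: C, bond orders sum to 1 (valence 4) → 3 H
Totals → C:12, H:13, Cl:1, F:2, O:7.
In Hill order: C12H13ClF2O7.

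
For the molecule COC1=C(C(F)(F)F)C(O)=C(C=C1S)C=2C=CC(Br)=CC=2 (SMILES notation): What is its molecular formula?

C14H10BrF3O2S

Walk through each heavy atom and fill implicit hydrogens from standard valence (C 4, N 3, O 2, S 2, halogen 1):
  atom 1: C, bond orders sum to 1 (valence 4) → 3 H
  atom 2: O, bond orders sum to 2 (valence 2) → 0 H
  atom 3: C, bond orders sum to 4 (valence 4) → 0 H
  atom 4: C, bond orders sum to 4 (valence 4) → 0 H
  atom 5: C, bond orders sum to 4 (valence 4) → 0 H
  atom 6: F (halogen, monovalent) → 0 H
  atom 7: F (halogen, monovalent) → 0 H
  atom 8: F (halogen, monovalent) → 0 H
  atom 9: C, bond orders sum to 4 (valence 4) → 0 H
  atom 10: O, bond orders sum to 1 (valence 2) → 1 H
  atom 11: C, bond orders sum to 4 (valence 4) → 0 H
  atom 12: C, bond orders sum to 3 (valence 4) → 1 H
  atom 13: C, bond orders sum to 4 (valence 4) → 0 H
  atom 14: S, bond orders sum to 1 (valence 2) → 1 H
  atom 15: C, bond orders sum to 4 (valence 4) → 0 H
  atom 16: C, bond orders sum to 3 (valence 4) → 1 H
  atom 17: C, bond orders sum to 3 (valence 4) → 1 H
  atom 18: C, bond orders sum to 4 (valence 4) → 0 H
  atom 19: Br (halogen, monovalent) → 0 H
  atom 20: C, bond orders sum to 3 (valence 4) → 1 H
  atom 21: C, bond orders sum to 3 (valence 4) → 1 H
Totals → C:14, H:10, Br:1, F:3, O:2, S:1.
In Hill order: C14H10BrF3O2S.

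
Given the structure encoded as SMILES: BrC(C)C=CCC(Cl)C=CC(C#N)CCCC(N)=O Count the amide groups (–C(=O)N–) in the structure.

1

The amide motif appears at heavy-atom position 17 in the SMILES.
Other groups present: 2 alkene, 1 nitrile.
Amide count: 1.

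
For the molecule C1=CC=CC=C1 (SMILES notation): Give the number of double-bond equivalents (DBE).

4

Molecular formula: C6H6.
DoU = (2C + 2 + N − H − X) / 2, where X is the halogen count and O/S are ignored.
    = (2·6 + 2 + 0 − 6 − 0) / 2 = 8 / 2 = 4.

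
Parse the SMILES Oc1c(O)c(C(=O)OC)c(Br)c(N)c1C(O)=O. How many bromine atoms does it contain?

1

Scan the SMILES for Br atoms (remember two-letter symbols like Cl and Br are single atoms).
Bromine count: 1.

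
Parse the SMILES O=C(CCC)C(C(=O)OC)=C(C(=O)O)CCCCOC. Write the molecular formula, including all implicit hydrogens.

Walk through each heavy atom and fill implicit hydrogens from standard valence (C 4, N 3, O 2, S 2, halogen 1):
  atom 1: O, bond orders sum to 2 (valence 2) → 0 H
  atom 2: C, bond orders sum to 4 (valence 4) → 0 H
  atom 3: C, bond orders sum to 2 (valence 4) → 2 H
  atom 4: C, bond orders sum to 2 (valence 4) → 2 H
  atom 5: C, bond orders sum to 1 (valence 4) → 3 H
  atom 6: C, bond orders sum to 4 (valence 4) → 0 H
  atom 7: C, bond orders sum to 4 (valence 4) → 0 H
  atom 8: O, bond orders sum to 2 (valence 2) → 0 H
  atom 9: O, bond orders sum to 2 (valence 2) → 0 H
  atom 10: C, bond orders sum to 1 (valence 4) → 3 H
  atom 11: C, bond orders sum to 4 (valence 4) → 0 H
  atom 12: C, bond orders sum to 4 (valence 4) → 0 H
  atom 13: O, bond orders sum to 2 (valence 2) → 0 H
  atom 14: O, bond orders sum to 1 (valence 2) → 1 H
  atom 15: C, bond orders sum to 2 (valence 4) → 2 H
  atom 16: C, bond orders sum to 2 (valence 4) → 2 H
  atom 17: C, bond orders sum to 2 (valence 4) → 2 H
  atom 18: C, bond orders sum to 2 (valence 4) → 2 H
  atom 19: O, bond orders sum to 2 (valence 2) → 0 H
  atom 20: C, bond orders sum to 1 (valence 4) → 3 H
Totals → C:14, H:22, O:6.
In Hill order: C14H22O6.

C14H22O6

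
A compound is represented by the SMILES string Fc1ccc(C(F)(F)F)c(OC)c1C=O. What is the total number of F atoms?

4

Scan the SMILES for F atoms (remember two-letter symbols like Cl and Br are single atoms).
Fluorine count: 4.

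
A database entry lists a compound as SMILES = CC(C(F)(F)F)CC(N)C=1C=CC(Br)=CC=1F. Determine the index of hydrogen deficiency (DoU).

Molecular formula: C11H12BrF4N.
DoU = (2C + 2 + N − H − X) / 2, where X is the halogen count and O/S are ignored.
    = (2·11 + 2 + 1 − 12 − 5) / 2 = 8 / 2 = 4.

4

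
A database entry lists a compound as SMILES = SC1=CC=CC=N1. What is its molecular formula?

Walk through each heavy atom and fill implicit hydrogens from standard valence (C 4, N 3, O 2, S 2, halogen 1):
  atom 1: S, bond orders sum to 1 (valence 2) → 1 H
  atom 2: C, bond orders sum to 4 (valence 4) → 0 H
  atom 3: C, bond orders sum to 3 (valence 4) → 1 H
  atom 4: C, bond orders sum to 3 (valence 4) → 1 H
  atom 5: C, bond orders sum to 3 (valence 4) → 1 H
  atom 6: C, bond orders sum to 3 (valence 4) → 1 H
  atom 7: N, bond orders sum to 3 (valence 3) → 0 H
Totals → C:5, H:5, N:1, S:1.
In Hill order: C5H5NS.

C5H5NS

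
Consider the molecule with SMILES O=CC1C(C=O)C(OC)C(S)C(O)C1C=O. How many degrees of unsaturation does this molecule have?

4

Degree of unsaturation = (number of rings) + (number of π bonds).
Ring closures in the SMILES: 1.
π bonds: 3 double bonds (each 1 DoU) → 3 DoU from unsaturation.
Total DoU = 1 + 3 = 4.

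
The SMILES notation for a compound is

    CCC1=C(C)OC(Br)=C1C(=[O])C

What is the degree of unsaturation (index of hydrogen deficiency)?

Molecular formula: C9H11BrO2.
DoU = (2C + 2 + N − H − X) / 2, where X is the halogen count and O/S are ignored.
    = (2·9 + 2 + 0 − 11 − 1) / 2 = 8 / 2 = 4.

4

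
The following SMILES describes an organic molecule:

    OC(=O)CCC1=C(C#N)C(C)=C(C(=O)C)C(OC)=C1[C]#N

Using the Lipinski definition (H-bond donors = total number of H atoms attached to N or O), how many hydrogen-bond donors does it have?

1

Donors: find every N or O and count the H atoms it carries.
  atom 1 (O): bond orders sum to 1 → 1 H
  atom 3 (O): bond orders sum to 2 → 0 H
  atom 9 (N): bond orders sum to 3 → 0 H
  atom 14 (O): bond orders sum to 2 → 0 H
  atom 17 (O): bond orders sum to 2 → 0 H
  atom 21 (N): bond orders sum to 3 → 0 H
Lipinski HBD = 1.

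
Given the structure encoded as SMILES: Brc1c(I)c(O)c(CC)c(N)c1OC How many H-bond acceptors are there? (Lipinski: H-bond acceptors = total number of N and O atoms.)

N atoms: 1; O atoms: 2.
Lipinski HBA = 1 + 2 = 3.

3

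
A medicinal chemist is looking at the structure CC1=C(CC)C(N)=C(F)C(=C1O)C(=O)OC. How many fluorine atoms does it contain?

1

Scan the SMILES for F atoms (remember two-letter symbols like Cl and Br are single atoms).
Fluorine count: 1.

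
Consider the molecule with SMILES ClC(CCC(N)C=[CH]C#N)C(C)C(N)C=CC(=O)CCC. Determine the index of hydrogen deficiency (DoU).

Molecular formula: C16H26ClN3O.
DoU = (2C + 2 + N − H − X) / 2, where X is the halogen count and O/S are ignored.
    = (2·16 + 2 + 3 − 26 − 1) / 2 = 10 / 2 = 5.

5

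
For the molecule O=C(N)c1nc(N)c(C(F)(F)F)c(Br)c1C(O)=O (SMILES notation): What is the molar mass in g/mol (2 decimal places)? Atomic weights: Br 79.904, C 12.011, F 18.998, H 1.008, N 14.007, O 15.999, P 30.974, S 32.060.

First, the molecular formula is C8H5BrF3N3O3 (counting implicit H from valence).
  Br: 1 × 79.904 = 79.904
  C: 8 × 12.011 = 96.088
  F: 3 × 18.998 = 56.994
  H: 5 × 1.008 = 5.040
  N: 3 × 14.007 = 42.021
  O: 3 × 15.999 = 47.997
Sum: 1×79.904 + 8×12.011 + 3×18.998 + 5×1.008 + 3×14.007 + 3×15.999 = 328.044 → 328.04 g/mol.

328.04 g/mol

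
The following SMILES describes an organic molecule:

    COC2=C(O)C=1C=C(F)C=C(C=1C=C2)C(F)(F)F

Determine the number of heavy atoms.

18

Every atom symbol written in the SMILES (organic subset) is one heavy atom; implicit H are not written.
Heavy atoms by element → C:12, F:4, O:2.
Total: 18.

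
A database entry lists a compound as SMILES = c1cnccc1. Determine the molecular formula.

Walk through each heavy atom and fill implicit hydrogens from standard valence (C 4, N 3, O 2, S 2, halogen 1); for lowercase aromatic atoms, an aromatic c carries 1 H when it has two neighbours and 0 H with three, and aromatic n carries 0 H:
  atom 1: aromatic c, 2 neighbours → 1 H
  atom 2: aromatic c, 2 neighbours → 1 H
  atom 3: aromatic n, 2 neighbours → 0 H
  atom 4: aromatic c, 2 neighbours → 1 H
  atom 5: aromatic c, 2 neighbours → 1 H
  atom 6: aromatic c, 2 neighbours → 1 H
Totals → C:5, H:5, N:1.

C5H5N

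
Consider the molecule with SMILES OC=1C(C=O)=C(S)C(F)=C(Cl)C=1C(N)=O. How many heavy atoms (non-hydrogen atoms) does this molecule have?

Every atom symbol written in the SMILES (organic subset) is one heavy atom; implicit H are not written.
Heavy atoms by element → C:8, Cl:1, F:1, N:1, O:3, S:1.
Total: 15.

15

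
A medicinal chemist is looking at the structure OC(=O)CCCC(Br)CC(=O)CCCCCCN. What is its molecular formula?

Walk through each heavy atom and fill implicit hydrogens from standard valence (C 4, N 3, O 2, S 2, halogen 1):
  atom 1: O, bond orders sum to 1 (valence 2) → 1 H
  atom 2: C, bond orders sum to 4 (valence 4) → 0 H
  atom 3: O, bond orders sum to 2 (valence 2) → 0 H
  atom 4: C, bond orders sum to 2 (valence 4) → 2 H
  atom 5: C, bond orders sum to 2 (valence 4) → 2 H
  atom 6: C, bond orders sum to 2 (valence 4) → 2 H
  atom 7: C, bond orders sum to 3 (valence 4) → 1 H
  atom 8: Br (halogen, monovalent) → 0 H
  atom 9: C, bond orders sum to 2 (valence 4) → 2 H
  atom 10: C, bond orders sum to 4 (valence 4) → 0 H
  atom 11: O, bond orders sum to 2 (valence 2) → 0 H
  atom 12: C, bond orders sum to 2 (valence 4) → 2 H
  atom 13: C, bond orders sum to 2 (valence 4) → 2 H
  atom 14: C, bond orders sum to 2 (valence 4) → 2 H
  atom 15: C, bond orders sum to 2 (valence 4) → 2 H
  atom 16: C, bond orders sum to 2 (valence 4) → 2 H
  atom 17: C, bond orders sum to 2 (valence 4) → 2 H
  atom 18: N, bond orders sum to 1 (valence 3) → 2 H
Totals → C:13, H:24, Br:1, N:1, O:3.

C13H24BrNO3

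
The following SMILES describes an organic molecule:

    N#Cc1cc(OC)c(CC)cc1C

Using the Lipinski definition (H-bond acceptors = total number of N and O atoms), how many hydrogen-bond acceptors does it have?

N atoms: 1; O atoms: 1.
Lipinski HBA = 1 + 1 = 2.

2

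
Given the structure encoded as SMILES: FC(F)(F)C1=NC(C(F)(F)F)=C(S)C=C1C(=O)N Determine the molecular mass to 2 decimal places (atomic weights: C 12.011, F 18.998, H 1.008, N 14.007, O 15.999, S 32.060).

290.18 g/mol

First, the molecular formula is C8H4F6N2OS (counting implicit H from valence).
  C: 8 × 12.011 = 96.088
  F: 6 × 18.998 = 113.988
  H: 4 × 1.008 = 4.032
  N: 2 × 14.007 = 28.014
  O: 1 × 15.999 = 15.999
  S: 1 × 32.060 = 32.060
Sum: 8×12.011 + 6×18.998 + 4×1.008 + 2×14.007 + 1×15.999 + 1×32.060 = 290.181 → 290.18 g/mol.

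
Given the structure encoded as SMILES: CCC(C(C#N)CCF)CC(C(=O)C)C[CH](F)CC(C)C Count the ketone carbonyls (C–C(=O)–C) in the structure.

The ketone motif appears at heavy-atom position 12 in the SMILES.
Other groups present: 1 nitrile.
Ketone count: 1.

1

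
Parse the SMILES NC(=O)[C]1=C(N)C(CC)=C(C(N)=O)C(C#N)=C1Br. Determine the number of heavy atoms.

18

Every atom symbol written in the SMILES (organic subset) is one heavy atom; implicit H are not written.
Heavy atoms by element → Br:1, C:11, N:4, O:2.
Total: 18.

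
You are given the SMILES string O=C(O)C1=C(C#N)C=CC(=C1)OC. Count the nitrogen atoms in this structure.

Scan the SMILES for N atoms (remember two-letter symbols like Cl and Br are single atoms).
Nitrogen count: 1.

1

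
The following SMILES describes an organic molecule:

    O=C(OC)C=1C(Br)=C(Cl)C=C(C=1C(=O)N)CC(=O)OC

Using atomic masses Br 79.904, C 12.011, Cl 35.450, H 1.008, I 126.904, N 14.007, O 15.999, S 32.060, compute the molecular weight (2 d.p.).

First, the molecular formula is C12H11BrClNO5 (counting implicit H from valence).
  Br: 1 × 79.904 = 79.904
  C: 12 × 12.011 = 144.132
  Cl: 1 × 35.450 = 35.450
  H: 11 × 1.008 = 11.088
  N: 1 × 14.007 = 14.007
  O: 5 × 15.999 = 79.995
Sum: 1×79.904 + 12×12.011 + 1×35.450 + 11×1.008 + 1×14.007 + 5×15.999 = 364.576 → 364.58 g/mol.

364.58 g/mol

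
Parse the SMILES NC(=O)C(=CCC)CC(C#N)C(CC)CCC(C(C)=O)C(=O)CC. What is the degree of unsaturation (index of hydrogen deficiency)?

6

Degree of unsaturation = (number of rings) + (number of π bonds).
Ring closures in the SMILES: 0.
π bonds: 4 double bonds (each 1 DoU), 1 triple bond (each 2 DoU) → 6 DoU from unsaturation.
Total DoU = 0 + 6 = 6.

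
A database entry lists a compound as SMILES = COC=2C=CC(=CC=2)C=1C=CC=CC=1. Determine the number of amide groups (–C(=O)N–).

0

Scan the SMILES for the amide motif — none present.
Groups that are present: 1 ether.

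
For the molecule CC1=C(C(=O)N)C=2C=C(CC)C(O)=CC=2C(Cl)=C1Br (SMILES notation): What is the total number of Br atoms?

Scan the SMILES for Br atoms (remember two-letter symbols like Cl and Br are single atoms).
Bromine count: 1.

1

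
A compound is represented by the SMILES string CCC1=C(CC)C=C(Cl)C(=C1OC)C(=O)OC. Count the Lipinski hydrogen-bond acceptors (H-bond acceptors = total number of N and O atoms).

N atoms: 0; O atoms: 3.
Lipinski HBA = 0 + 3 = 3.

3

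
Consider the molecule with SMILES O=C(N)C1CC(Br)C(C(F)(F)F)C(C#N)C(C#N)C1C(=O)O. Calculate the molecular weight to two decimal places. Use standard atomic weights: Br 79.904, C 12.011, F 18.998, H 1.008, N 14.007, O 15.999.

First, the molecular formula is C12H11BrF3N3O3 (counting implicit H from valence).
  Br: 1 × 79.904 = 79.904
  C: 12 × 12.011 = 144.132
  F: 3 × 18.998 = 56.994
  H: 11 × 1.008 = 11.088
  N: 3 × 14.007 = 42.021
  O: 3 × 15.999 = 47.997
Sum: 1×79.904 + 12×12.011 + 3×18.998 + 11×1.008 + 3×14.007 + 3×15.999 = 382.136 → 382.14 g/mol.

382.14 g/mol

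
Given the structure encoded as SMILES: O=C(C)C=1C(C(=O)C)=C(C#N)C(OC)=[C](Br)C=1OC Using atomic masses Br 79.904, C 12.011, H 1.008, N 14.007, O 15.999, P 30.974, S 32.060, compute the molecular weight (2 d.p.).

First, the molecular formula is C13H12BrNO4 (counting implicit H from valence).
  Br: 1 × 79.904 = 79.904
  C: 13 × 12.011 = 156.143
  H: 12 × 1.008 = 12.096
  N: 1 × 14.007 = 14.007
  O: 4 × 15.999 = 63.996
Sum: 1×79.904 + 13×12.011 + 12×1.008 + 1×14.007 + 4×15.999 = 326.146 → 326.15 g/mol.

326.15 g/mol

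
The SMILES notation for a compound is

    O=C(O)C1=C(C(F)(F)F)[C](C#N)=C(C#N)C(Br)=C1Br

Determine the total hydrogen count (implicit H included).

Walk through each heavy atom and fill implicit hydrogens from standard valence (C 4, N 3, O 2, S 2, halogen 1):
  atom 1: O, bond orders sum to 2 (valence 2) → 0 H
  atom 2: C, bond orders sum to 4 (valence 4) → 0 H
  atom 3: O, bond orders sum to 1 (valence 2) → 1 H
  atom 4: C, bond orders sum to 4 (valence 4) → 0 H
  atom 5: C, bond orders sum to 4 (valence 4) → 0 H
  atom 6: C, bond orders sum to 4 (valence 4) → 0 H
  atom 7: F (halogen, monovalent) → 0 H
  atom 8: F (halogen, monovalent) → 0 H
  atom 9: F (halogen, monovalent) → 0 H
  atom 10: C with explicit H count 0
  atom 11: C, bond orders sum to 4 (valence 4) → 0 H
  atom 12: N, bond orders sum to 3 (valence 3) → 0 H
  atom 13: C, bond orders sum to 4 (valence 4) → 0 H
  atom 14: C, bond orders sum to 4 (valence 4) → 0 H
  atom 15: N, bond orders sum to 3 (valence 3) → 0 H
  atom 16: C, bond orders sum to 4 (valence 4) → 0 H
  atom 17: Br (halogen, monovalent) → 0 H
  atom 18: C, bond orders sum to 4 (valence 4) → 0 H
  atom 19: Br (halogen, monovalent) → 0 H
Total hydrogens: 1.

1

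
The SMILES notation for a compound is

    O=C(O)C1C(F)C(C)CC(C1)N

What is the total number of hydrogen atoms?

Walk through each heavy atom and fill implicit hydrogens from standard valence (C 4, N 3, O 2, S 2, halogen 1):
  atom 1: O, bond orders sum to 2 (valence 2) → 0 H
  atom 2: C, bond orders sum to 4 (valence 4) → 0 H
  atom 3: O, bond orders sum to 1 (valence 2) → 1 H
  atom 4: C, bond orders sum to 3 (valence 4) → 1 H
  atom 5: C, bond orders sum to 3 (valence 4) → 1 H
  atom 6: F (halogen, monovalent) → 0 H
  atom 7: C, bond orders sum to 3 (valence 4) → 1 H
  atom 8: C, bond orders sum to 1 (valence 4) → 3 H
  atom 9: C, bond orders sum to 2 (valence 4) → 2 H
  atom 10: C, bond orders sum to 3 (valence 4) → 1 H
  atom 11: C, bond orders sum to 2 (valence 4) → 2 H
  atom 12: N, bond orders sum to 1 (valence 3) → 2 H
Total hydrogens: 14.

14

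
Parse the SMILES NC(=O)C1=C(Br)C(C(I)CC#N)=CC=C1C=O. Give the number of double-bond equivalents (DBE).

8

Degree of unsaturation = (number of rings) + (number of π bonds).
Ring closures in the SMILES: 1.
π bonds: 5 double bonds (each 1 DoU), 1 triple bond (each 2 DoU) → 7 DoU from unsaturation.
Total DoU = 1 + 7 = 8.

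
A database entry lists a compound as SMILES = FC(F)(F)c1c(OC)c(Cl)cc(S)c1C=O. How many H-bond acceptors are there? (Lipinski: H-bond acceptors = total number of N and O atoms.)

N atoms: 0; O atoms: 2.
Lipinski HBA = 0 + 2 = 2.

2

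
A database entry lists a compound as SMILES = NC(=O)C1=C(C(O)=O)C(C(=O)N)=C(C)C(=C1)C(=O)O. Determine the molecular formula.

C11H10N2O6

Walk through each heavy atom and fill implicit hydrogens from standard valence (C 4, N 3, O 2, S 2, halogen 1):
  atom 1: N, bond orders sum to 1 (valence 3) → 2 H
  atom 2: C, bond orders sum to 4 (valence 4) → 0 H
  atom 3: O, bond orders sum to 2 (valence 2) → 0 H
  atom 4: C, bond orders sum to 4 (valence 4) → 0 H
  atom 5: C, bond orders sum to 4 (valence 4) → 0 H
  atom 6: C, bond orders sum to 4 (valence 4) → 0 H
  atom 7: O, bond orders sum to 1 (valence 2) → 1 H
  atom 8: O, bond orders sum to 2 (valence 2) → 0 H
  atom 9: C, bond orders sum to 4 (valence 4) → 0 H
  atom 10: C, bond orders sum to 4 (valence 4) → 0 H
  atom 11: O, bond orders sum to 2 (valence 2) → 0 H
  atom 12: N, bond orders sum to 1 (valence 3) → 2 H
  atom 13: C, bond orders sum to 4 (valence 4) → 0 H
  atom 14: C, bond orders sum to 1 (valence 4) → 3 H
  atom 15: C, bond orders sum to 4 (valence 4) → 0 H
  atom 16: C, bond orders sum to 3 (valence 4) → 1 H
  atom 17: C, bond orders sum to 4 (valence 4) → 0 H
  atom 18: O, bond orders sum to 2 (valence 2) → 0 H
  atom 19: O, bond orders sum to 1 (valence 2) → 1 H
Totals → C:11, H:10, N:2, O:6.
In Hill order: C11H10N2O6.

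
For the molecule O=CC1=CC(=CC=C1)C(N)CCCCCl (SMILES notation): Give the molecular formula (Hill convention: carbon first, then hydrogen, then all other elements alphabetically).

Walk through each heavy atom and fill implicit hydrogens from standard valence (C 4, N 3, O 2, S 2, halogen 1):
  atom 1: O, bond orders sum to 2 (valence 2) → 0 H
  atom 2: C, bond orders sum to 3 (valence 4) → 1 H
  atom 3: C, bond orders sum to 4 (valence 4) → 0 H
  atom 4: C, bond orders sum to 3 (valence 4) → 1 H
  atom 5: C, bond orders sum to 4 (valence 4) → 0 H
  atom 6: C, bond orders sum to 3 (valence 4) → 1 H
  atom 7: C, bond orders sum to 3 (valence 4) → 1 H
  atom 8: C, bond orders sum to 3 (valence 4) → 1 H
  atom 9: C, bond orders sum to 3 (valence 4) → 1 H
  atom 10: N, bond orders sum to 1 (valence 3) → 2 H
  atom 11: C, bond orders sum to 2 (valence 4) → 2 H
  atom 12: C, bond orders sum to 2 (valence 4) → 2 H
  atom 13: C, bond orders sum to 2 (valence 4) → 2 H
  atom 14: C, bond orders sum to 2 (valence 4) → 2 H
  atom 15: Cl (halogen, monovalent) → 0 H
Totals → C:12, H:16, Cl:1, N:1, O:1.

C12H16ClNO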